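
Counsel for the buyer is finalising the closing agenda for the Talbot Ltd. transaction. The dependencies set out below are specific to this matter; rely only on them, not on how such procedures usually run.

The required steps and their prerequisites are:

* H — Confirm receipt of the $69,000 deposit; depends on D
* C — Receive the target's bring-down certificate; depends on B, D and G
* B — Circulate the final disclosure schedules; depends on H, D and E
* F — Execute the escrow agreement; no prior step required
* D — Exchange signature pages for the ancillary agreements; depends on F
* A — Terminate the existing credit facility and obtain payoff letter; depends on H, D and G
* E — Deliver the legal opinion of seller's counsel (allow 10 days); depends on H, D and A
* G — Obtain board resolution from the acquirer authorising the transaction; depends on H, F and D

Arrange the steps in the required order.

F is the only step with nothing outstanding, so it goes first.
D needed F, now all done → D.
H needed D, now all done → H.
G is the only step now ready → G.
A needed H, D and G, now all done → A.
That leaves E as the only ready step → E.
B needed H, D and E, now all done → B.
That leaves C as the only ready step → C.

F, D, H, G, A, E, B, C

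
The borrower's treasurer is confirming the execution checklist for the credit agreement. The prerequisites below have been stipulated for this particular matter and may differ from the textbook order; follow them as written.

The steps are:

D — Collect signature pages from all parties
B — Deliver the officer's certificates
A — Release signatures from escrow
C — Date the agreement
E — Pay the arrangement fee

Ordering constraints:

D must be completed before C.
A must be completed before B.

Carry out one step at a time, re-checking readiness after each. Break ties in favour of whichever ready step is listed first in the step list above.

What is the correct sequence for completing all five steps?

Nothing is required for D, A and E. D is listed earlier → D first.
A, C and E are all available; A is listed earlier → A.
B now also ready, so the ready set is {B, C, E}; B is listed earlier → B.
Ready: C and E. C is listed earlier → C.
That leaves E as the only ready step → E.

D, A, B, C, E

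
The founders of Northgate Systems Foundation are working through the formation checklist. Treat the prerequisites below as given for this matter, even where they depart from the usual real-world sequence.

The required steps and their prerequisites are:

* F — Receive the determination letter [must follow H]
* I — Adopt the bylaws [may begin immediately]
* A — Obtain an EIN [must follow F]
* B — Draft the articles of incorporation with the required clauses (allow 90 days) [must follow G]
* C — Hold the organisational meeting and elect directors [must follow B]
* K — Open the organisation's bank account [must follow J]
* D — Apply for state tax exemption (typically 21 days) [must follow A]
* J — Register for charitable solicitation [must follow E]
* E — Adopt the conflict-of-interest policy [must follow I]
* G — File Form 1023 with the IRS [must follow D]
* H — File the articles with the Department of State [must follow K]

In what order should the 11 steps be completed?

I → E → J → K → H → F → A → D → G → B → C

Only I has no prerequisites, so it is first.
E needed I, now all done → E.
J needed E, now all done → J.
K needed J, now all done → K.
H needed K, now all done → H.
That leaves F as the only ready step → F.
A needed F, now all done → A.
That leaves D as the only ready step → D.
G needed D, now all done → G.
B needed G, now all done → B.
Next only C has its prerequisites met → C.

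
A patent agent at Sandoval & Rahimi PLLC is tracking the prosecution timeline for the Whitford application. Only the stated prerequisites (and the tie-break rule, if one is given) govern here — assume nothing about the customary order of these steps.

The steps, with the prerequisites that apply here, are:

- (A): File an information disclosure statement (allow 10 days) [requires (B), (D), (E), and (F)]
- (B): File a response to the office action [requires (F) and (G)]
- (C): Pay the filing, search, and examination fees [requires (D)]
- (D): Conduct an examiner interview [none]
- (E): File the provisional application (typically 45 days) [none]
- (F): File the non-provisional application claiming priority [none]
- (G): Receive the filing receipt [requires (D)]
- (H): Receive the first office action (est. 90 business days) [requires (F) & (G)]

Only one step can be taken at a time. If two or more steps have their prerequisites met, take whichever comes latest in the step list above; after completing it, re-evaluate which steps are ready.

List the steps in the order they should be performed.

(F) → (E) → (D) → (G) → (H) → (C) → (B) → (A)

(F), (E) and (D) have no prerequisites; (F) is listed later, so (F) is first.
Now (E) and (D) have their prerequisites met. (E) is listed later, so (E) next.
That leaves (D) as the only ready step → (D).
(G) and (C) are both available; (G) is listed later → (G).
(H) and (B) now also ready, so the ready set is {(H), (C), (B)}; (H) is listed later → (H).
Now (C) and (B) have their prerequisites met. (C) is listed later, so (C) next.
(B) needed (G) and (F), now all done → (B).
That leaves (A) as the only ready step → (A).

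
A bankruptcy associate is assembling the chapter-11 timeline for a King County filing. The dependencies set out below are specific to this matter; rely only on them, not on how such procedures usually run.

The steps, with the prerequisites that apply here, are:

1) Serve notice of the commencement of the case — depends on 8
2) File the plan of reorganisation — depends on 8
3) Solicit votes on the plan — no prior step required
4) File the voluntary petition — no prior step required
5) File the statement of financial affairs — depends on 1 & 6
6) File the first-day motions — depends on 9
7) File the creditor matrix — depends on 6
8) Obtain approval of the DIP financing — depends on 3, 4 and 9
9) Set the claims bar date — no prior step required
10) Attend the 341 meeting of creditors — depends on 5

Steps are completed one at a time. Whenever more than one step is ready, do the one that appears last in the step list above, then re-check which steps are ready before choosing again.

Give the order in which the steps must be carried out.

9, 6, 7, 4, 3, 8, 2, 1, 5, 10

9, 4 and 3 have no prerequisites; 9 is listed later, so 9 is first.
6 now also ready, so the ready set is {6, 4, 3}; 6 is listed later → 6.
Ready: 7, 4 and 3. 7 is listed later → 7.
Ready: 4 and 3. 4 is listed later → 4.
3 is the only step now ready → 3.
8 is the only step now ready → 8.
Now 2 and 1 have their prerequisites met. 2 is listed later, so 2 next.
1 is the only step now ready → 1.
That leaves 5 as the only ready step → 5.
10 needed 5, now all done → 10.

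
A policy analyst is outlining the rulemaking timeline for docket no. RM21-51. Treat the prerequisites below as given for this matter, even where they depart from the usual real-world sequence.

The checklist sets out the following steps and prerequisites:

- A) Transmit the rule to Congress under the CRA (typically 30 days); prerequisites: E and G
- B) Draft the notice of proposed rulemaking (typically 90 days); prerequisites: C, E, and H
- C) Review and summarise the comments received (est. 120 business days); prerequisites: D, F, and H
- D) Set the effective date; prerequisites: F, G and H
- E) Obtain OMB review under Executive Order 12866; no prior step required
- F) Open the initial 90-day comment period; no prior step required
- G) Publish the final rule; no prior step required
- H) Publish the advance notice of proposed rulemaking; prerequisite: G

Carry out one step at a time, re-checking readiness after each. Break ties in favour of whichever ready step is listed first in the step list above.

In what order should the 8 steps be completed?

E, F, G, A, H, D, C, B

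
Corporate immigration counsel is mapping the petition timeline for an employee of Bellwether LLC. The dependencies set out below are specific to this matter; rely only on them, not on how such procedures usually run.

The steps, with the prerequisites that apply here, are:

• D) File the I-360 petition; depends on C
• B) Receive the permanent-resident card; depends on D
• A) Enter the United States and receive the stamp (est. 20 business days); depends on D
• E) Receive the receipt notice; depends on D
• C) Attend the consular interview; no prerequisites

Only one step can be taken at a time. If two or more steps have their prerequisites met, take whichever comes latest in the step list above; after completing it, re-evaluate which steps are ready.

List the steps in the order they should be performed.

C is the only step with nothing outstanding, so it goes first.
That leaves D as the only ready step → D.
E, A and B are all available; E is listed later → E.
Ready: A and B. A is listed later → A.
B needed D, now all done → B.

C, D, E, A, B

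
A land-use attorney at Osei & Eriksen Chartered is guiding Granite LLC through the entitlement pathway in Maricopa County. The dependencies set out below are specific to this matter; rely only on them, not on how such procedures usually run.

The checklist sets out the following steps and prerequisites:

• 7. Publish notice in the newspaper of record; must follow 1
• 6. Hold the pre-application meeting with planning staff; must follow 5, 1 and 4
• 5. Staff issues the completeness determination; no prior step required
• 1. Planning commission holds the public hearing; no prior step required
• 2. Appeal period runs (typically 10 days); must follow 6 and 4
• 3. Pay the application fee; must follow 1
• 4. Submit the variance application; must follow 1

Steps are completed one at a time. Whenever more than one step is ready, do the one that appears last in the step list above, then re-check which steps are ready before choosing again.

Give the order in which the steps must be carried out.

1, 4, 3, 5, 6, 2, 7

Nothing is required for 1 and 5. 1 is listed later → 1 first.
4, 3 and 7 now also ready, so the ready set is {4, 3, 5, 7}; 4 is listed later → 4.
3, 5 and 7 are all available; 3 is listed later → 3.
Now 5 and 7 have their prerequisites met. 5 is listed later, so 5 next.
6 now also ready, so the ready set is {6, 7}; 6 is listed later → 6.
2 and 7 are both available; 2 is listed later → 2.
Next only 7 has its prerequisites met → 7.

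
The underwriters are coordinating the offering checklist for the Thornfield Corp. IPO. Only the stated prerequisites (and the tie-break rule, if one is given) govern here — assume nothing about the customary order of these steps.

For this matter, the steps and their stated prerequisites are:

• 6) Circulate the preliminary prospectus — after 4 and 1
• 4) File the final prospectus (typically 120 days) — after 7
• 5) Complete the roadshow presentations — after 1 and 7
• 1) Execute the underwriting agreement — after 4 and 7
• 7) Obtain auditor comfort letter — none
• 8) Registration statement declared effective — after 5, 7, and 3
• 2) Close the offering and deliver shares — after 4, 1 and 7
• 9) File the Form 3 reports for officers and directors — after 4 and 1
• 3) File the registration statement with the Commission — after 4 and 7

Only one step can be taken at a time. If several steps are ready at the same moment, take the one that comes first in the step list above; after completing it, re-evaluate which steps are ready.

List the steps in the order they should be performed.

Only 7 has no prerequisites, so it is first.
Next only 4 has its prerequisites met → 4.
Now 1 and 3 have their prerequisites met. 1 is listed earlier, so 1 next.
6, 5, 2 and 9 now also ready, so the ready set is {6, 5, 2, 9, 3}; 6 is listed earlier → 6.
5, 2, 9 and 3 are all available; 5 is listed earlier → 5.
Ready: 2, 9 and 3. 2 is listed earlier → 2.
Now 9 and 3 have their prerequisites met. 9 is listed earlier, so 9 next.
3 needed 4 and 7, now all done → 3.
8 needed 5, 7 and 3, now all done → 8.

7 → 4 → 1 → 6 → 5 → 2 → 9 → 3 → 8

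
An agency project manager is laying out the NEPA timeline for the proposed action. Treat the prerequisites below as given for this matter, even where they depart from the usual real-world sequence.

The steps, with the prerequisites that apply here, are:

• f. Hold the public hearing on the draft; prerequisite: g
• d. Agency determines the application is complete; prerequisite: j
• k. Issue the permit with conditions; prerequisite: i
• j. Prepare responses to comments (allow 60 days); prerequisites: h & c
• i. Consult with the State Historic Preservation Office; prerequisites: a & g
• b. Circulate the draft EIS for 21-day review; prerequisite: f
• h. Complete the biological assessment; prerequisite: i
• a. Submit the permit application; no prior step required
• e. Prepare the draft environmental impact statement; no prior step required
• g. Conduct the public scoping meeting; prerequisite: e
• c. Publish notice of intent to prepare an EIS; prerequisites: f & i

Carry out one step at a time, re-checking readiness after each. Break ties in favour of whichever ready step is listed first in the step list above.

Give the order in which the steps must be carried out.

a and e have no prerequisites; a is listed earlier, so a is first.
e is the only step now ready → e.
That leaves g as the only ready step → g.
Now f and i have their prerequisites met. f is listed earlier, so f next.
Ready: i and b. i is listed earlier → i.
k, h and c now also ready, so the ready set is {k, b, h, c}; k is listed earlier → k.
Ready: b, h and c. b is listed earlier → b.
Now h and c have their prerequisites met. h is listed earlier, so h next.
That leaves c as the only ready step → c.
j needed h and c, now all done → j.
That leaves d as the only ready step → d.

a, e, g, f, i, k, b, h, c, j, d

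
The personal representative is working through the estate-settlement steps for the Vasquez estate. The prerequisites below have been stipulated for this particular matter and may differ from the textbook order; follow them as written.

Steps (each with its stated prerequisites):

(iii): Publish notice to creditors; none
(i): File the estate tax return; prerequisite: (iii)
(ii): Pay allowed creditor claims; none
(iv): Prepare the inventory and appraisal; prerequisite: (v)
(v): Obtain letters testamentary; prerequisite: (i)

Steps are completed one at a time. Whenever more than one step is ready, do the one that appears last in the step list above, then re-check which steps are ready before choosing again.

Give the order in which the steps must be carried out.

(ii), (iii), (i), (v), (iv)

Nothing is required for (ii) and (iii). (ii) is listed later → (ii) first.
Next only (iii) has its prerequisites met → (iii).
Next only (i) has its prerequisites met → (i).
That leaves (v) as the only ready step → (v).
(iv) needed (v), now all done → (iv).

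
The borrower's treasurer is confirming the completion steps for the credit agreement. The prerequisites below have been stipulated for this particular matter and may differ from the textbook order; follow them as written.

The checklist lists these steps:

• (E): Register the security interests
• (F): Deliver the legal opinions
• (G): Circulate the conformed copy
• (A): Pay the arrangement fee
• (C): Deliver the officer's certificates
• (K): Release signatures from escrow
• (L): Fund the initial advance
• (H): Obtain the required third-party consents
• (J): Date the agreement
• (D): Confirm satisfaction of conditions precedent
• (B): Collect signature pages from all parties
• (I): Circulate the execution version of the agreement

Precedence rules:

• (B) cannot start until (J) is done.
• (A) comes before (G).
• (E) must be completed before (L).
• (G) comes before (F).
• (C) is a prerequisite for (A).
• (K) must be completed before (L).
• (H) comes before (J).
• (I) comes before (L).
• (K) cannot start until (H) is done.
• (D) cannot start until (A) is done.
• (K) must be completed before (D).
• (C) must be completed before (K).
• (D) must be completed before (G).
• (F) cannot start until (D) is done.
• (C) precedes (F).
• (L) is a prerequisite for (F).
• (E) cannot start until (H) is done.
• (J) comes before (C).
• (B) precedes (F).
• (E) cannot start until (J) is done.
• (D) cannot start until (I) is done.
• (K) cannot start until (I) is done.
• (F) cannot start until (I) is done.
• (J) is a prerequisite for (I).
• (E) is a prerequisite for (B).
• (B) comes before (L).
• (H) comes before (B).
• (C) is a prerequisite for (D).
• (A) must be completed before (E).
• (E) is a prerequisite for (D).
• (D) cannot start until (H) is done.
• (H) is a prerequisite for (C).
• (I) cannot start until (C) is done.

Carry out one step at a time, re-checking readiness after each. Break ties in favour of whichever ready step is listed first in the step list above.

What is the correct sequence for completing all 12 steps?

(H), (J), (C), (A), (E), (B), (I), (K), (L), (D), (G), (F)

Only (H) has no prerequisites, so it is first.
(J) is the only step now ready → (J).
(C) is the only step now ready → (C).
Now (A) and (I) have their prerequisites met. (A) is listed earlier, so (A) next.
Ready: (E) and (I). (E) is listed earlier → (E).
Now (B) and (I) have their prerequisites met. (B) is listed earlier, so (B) next.
(I) needed (C) and (J), now all done → (I).
(K) is the only step now ready → (K).
Now (L) and (D) have their prerequisites met. (L) is listed earlier, so (L) next.
(D) needed (E), (A), (C), (K), (H) and (I), now all done → (D).
Next only (G) has its prerequisites met → (G).
Next only (F) has its prerequisites met → (F).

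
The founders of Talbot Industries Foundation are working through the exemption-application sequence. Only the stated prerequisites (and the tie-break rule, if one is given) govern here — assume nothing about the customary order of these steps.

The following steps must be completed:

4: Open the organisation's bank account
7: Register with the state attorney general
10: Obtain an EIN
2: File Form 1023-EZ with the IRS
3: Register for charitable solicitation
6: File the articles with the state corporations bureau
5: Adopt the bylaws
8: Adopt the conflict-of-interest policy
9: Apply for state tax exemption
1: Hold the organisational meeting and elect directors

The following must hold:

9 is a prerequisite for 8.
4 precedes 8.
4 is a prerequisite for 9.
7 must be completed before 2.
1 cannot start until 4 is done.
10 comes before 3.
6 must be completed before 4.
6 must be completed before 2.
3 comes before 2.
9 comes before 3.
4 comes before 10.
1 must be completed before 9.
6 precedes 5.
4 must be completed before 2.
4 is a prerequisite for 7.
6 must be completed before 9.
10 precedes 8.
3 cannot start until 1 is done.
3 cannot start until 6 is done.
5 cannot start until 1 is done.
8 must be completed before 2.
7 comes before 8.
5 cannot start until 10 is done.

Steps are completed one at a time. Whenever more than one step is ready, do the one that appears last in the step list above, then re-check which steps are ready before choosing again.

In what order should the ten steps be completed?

6 has no prerequisites → 6 first.
4 needed 6, now all done → 4.
Ready: 1, 10 and 7. 1 is listed later → 1.
9 now also ready, so the ready set is {9, 10, 7}; 9 is listed later → 9.
Now 10 and 7 have their prerequisites met. 10 is listed later, so 10 next.
5 and 3 now also ready, so the ready set is {5, 3, 7}; 5 is listed later → 5.
Ready: 3 and 7. 3 is listed later → 3.
7 needed 4, now all done → 7.
8 needed 9, 10, 7 and 4, now all done → 8.
That leaves 2 as the only ready step → 2.

6, 4, 1, 9, 10, 5, 3, 7, 8, 2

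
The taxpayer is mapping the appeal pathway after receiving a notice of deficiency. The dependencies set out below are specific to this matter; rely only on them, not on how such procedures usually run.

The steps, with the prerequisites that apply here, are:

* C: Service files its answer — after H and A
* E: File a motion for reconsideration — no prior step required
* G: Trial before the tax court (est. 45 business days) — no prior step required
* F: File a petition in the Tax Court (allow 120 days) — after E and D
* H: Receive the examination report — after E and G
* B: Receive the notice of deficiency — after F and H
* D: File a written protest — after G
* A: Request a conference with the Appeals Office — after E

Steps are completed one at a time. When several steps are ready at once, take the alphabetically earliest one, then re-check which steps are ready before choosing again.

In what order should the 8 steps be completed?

E → A → G → D → F → H → B → C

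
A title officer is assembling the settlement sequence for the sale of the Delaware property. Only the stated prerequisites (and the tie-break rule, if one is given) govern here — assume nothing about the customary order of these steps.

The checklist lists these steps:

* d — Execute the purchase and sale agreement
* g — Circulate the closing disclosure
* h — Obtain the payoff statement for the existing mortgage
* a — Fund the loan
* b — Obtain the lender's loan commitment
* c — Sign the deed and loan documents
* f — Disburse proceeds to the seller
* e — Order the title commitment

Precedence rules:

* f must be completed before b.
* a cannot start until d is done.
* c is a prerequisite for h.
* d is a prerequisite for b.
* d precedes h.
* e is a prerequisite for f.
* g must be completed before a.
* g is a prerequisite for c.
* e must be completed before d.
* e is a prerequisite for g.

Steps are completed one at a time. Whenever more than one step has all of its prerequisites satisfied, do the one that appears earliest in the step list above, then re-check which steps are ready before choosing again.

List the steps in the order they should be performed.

e has no prerequisites → e first.
Now d, g and f have their prerequisites met. d is listed earlier, so d next.
Now g and f have their prerequisites met. g is listed earlier, so g next.
Ready: a, c and f. a is listed earlier → a.
c and f are both available; c is listed earlier → c.
Now h and f have their prerequisites met. h is listed earlier, so h next.
Next only f has its prerequisites met → f.
b needed d and f, now all done → b.

e, d, g, a, c, h, f, b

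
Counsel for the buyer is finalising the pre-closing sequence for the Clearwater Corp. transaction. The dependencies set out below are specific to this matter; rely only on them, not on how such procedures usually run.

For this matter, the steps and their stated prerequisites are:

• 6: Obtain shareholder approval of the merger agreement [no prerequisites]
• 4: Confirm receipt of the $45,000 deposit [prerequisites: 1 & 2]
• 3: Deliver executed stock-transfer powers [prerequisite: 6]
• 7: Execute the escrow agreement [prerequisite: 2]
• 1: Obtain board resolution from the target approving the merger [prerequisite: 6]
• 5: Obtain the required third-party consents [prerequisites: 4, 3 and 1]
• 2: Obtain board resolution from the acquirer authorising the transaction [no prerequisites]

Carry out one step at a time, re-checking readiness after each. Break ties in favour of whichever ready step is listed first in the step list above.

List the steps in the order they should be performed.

Nothing is required for 6 and 2. 6 is listed earlier → 6 first.
3 and 1 now also ready, so the ready set is {3, 1, 2}; 3 is listed earlier → 3.
1 and 2 are both available; 1 is listed earlier → 1.
That leaves 2 as the only ready step → 2.
4 and 7 are both available; 4 is listed earlier → 4.
Now 7 and 5 have their prerequisites met. 7 is listed earlier, so 7 next.
5 is the only step now ready → 5.

6, 3, 1, 2, 4, 7, 5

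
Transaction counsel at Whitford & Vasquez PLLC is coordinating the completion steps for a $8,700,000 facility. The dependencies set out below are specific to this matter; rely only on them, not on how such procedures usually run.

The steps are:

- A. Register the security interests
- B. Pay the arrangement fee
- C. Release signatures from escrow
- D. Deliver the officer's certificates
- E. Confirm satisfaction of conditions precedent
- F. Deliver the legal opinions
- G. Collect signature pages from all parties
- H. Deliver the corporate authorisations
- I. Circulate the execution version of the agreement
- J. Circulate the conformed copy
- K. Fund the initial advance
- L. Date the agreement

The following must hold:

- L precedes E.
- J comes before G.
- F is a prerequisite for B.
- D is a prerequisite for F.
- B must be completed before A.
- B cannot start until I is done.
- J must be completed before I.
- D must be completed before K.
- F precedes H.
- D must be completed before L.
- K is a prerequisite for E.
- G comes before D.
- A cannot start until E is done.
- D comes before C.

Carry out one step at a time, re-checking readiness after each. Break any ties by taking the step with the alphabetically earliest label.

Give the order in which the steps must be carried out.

J has no prerequisites → J first.
Now G and I have their prerequisites met. G has the earlier label, so G next.
Now D and I have their prerequisites met. D has the earlier label, so D next.
C, F, K and L now also ready, so the ready set is {C, F, I, K, L}; C has the earlier label → C.
Ready: F, I, K and L. F has the earlier label → F.
H now also ready, so the ready set is {H, I, K, L}; H has the earlier label → H.
I, K and L are all available; I has the earlier label → I.
B now also ready, so the ready set is {B, K, L}; B has the earlier label → B.
Now K and L have their prerequisites met. K has the earlier label, so K next.
Next only L has its prerequisites met → L.
E needed K and L, now all done → E.
A is the only step now ready → A.

J G D C F H I B K L E A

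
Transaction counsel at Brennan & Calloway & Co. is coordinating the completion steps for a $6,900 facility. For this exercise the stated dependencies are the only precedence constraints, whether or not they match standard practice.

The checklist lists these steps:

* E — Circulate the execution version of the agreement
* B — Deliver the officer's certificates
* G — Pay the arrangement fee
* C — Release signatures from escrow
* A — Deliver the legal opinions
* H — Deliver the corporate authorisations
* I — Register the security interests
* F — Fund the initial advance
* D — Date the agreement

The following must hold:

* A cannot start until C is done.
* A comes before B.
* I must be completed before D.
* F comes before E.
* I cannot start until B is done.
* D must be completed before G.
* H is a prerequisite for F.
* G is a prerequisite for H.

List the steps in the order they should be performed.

C is the only step with nothing outstanding, so it goes first.
A is the only step now ready → A.
B needed A, now all done → B.
I is the only step now ready → I.
Next only D has its prerequisites met → D.
That leaves G as the only ready step → G.
Next only H has its prerequisites met → H.
Next only F has its prerequisites met → F.
E needed F, now all done → E.

C → A → B → I → D → G → H → F → E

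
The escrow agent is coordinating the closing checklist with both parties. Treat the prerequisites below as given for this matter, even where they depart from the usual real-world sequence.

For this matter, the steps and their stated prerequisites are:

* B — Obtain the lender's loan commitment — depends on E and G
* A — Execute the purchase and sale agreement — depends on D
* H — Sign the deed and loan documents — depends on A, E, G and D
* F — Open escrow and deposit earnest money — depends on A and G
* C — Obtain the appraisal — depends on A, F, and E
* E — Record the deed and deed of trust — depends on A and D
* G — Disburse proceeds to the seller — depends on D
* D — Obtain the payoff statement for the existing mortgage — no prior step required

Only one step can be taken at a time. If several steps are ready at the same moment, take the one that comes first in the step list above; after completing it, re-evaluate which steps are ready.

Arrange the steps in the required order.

D, A, E, G, B, H, F, C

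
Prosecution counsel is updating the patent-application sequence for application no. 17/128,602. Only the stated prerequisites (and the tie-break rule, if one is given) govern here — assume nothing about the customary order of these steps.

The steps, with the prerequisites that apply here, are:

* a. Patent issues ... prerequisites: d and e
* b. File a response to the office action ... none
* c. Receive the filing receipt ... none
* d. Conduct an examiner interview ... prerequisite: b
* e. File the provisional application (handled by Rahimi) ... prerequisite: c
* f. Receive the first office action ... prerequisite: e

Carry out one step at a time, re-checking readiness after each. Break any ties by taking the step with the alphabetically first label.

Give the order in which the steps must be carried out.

b, c, d, e, a, f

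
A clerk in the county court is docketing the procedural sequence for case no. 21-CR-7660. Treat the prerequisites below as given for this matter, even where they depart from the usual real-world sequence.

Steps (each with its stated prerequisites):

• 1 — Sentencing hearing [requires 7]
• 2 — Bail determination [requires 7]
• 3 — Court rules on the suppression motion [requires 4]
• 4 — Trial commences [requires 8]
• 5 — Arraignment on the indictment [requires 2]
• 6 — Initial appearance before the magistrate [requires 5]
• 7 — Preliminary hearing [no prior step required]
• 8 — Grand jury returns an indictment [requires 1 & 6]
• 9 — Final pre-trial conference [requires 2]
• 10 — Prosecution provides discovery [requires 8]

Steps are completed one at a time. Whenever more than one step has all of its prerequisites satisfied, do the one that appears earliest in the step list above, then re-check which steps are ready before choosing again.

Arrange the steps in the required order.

7 1 2 5 6 8 4 3 9 10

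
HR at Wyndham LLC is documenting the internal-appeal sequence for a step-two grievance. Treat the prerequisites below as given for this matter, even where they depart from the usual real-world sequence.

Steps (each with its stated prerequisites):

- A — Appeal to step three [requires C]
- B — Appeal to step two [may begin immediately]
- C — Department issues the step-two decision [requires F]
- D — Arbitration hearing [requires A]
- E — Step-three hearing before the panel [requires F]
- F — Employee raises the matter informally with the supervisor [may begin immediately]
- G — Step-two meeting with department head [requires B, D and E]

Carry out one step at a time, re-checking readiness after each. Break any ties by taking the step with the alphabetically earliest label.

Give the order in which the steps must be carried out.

B, F, C, A, D, E, G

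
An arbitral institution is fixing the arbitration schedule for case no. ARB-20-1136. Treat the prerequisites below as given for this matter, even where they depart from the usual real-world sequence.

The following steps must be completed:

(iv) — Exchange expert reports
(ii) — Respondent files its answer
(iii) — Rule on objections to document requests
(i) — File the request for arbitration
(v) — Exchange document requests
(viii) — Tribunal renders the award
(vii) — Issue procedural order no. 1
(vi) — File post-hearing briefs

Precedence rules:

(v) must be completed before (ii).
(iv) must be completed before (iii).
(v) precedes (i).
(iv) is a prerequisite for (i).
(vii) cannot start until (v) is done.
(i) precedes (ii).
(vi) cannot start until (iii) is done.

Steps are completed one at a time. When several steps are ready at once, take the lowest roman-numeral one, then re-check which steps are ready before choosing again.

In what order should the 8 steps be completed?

Nothing is required for (iv), (v) and (viii). (iv) has the earlier label → (iv) first.
(iii) now also ready, so the ready set is {(iii), (v), (viii)}; (iii) has the earlier label → (iii).
Ready: (v), (vi) and (viii). (v) has the earlier label → (v).
(i) and (vii) now also ready, so the ready set is {(i), (vi), (vii), (viii)}; (i) has the earlier label → (i).
(ii), (vi), (vii) and (viii) are all available; (ii) has the earlier label → (ii).
(vi), (vii) and (viii) are all available; (vi) has the earlier label → (vi).
Ready: (vii) and (viii). (vii) has the earlier label → (vii).
(viii) is the only step now ready → (viii).

(iv) → (iii) → (v) → (i) → (ii) → (vi) → (vii) → (viii)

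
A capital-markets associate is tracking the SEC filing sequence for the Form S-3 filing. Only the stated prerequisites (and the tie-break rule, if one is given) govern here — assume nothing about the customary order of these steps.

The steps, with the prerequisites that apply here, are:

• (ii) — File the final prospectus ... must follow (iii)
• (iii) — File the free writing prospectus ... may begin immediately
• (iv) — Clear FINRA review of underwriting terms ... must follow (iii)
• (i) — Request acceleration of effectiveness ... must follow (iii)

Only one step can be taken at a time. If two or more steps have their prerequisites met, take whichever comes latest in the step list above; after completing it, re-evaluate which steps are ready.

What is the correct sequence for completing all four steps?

(iii) → (i) → (iv) → (ii)

(iii) is the only step with nothing outstanding, so it goes first.
Now (i), (iv) and (ii) have their prerequisites met. (i) is listed later, so (i) next.
Now (iv) and (ii) have their prerequisites met. (iv) is listed later, so (iv) next.
Next only (ii) has its prerequisites met → (ii).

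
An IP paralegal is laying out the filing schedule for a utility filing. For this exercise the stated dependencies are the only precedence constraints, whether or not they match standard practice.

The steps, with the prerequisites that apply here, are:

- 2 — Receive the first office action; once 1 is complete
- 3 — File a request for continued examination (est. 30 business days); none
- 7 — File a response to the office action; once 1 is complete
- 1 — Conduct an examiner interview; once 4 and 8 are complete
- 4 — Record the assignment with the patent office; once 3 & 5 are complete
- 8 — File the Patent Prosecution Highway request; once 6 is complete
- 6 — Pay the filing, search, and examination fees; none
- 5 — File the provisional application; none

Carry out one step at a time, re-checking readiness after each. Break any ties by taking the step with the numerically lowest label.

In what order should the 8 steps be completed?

3, 5, 4, 6, 8, 1, 2, 7

3, 5 and 6 have no prerequisites; 3 has the earlier label, so 3 is first.
Ready: 5 and 6. 5 has the earlier label → 5.
Ready: 4 and 6. 4 has the earlier label → 4.
Next only 6 has its prerequisites met → 6.
8 needed 6, now all done → 8.
1 needed 4 and 8, now all done → 1.
2 and 7 are both available; 2 has the earlier label → 2.
7 needed 1, now all done → 7.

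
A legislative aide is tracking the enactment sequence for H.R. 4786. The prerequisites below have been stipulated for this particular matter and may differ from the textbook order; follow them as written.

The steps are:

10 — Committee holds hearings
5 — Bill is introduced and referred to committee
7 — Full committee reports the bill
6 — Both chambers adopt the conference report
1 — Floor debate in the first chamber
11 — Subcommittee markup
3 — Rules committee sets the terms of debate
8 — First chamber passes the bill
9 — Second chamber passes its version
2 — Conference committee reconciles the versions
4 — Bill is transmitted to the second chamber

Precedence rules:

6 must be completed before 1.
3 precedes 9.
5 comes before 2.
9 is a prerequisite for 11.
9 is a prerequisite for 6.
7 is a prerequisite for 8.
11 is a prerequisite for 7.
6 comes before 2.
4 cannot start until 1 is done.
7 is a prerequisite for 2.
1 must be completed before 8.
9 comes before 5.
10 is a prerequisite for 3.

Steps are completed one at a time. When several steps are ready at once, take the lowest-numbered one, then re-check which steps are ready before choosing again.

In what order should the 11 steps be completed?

10 is the only step with nothing outstanding, so it goes first.
3 needed 10, now all done → 3.
That leaves 9 as the only ready step → 9.
Ready: 5, 6 and 11. 5 has the earlier label → 5.
Now 6 and 11 have their prerequisites met. 6 has the earlier label, so 6 next.
Ready: 1 and 11. 1 has the earlier label → 1.
4 and 11 are both available; 4 has the earlier label → 4.
Next only 11 has its prerequisites met → 11.
7 is the only step now ready → 7.
Now 2 and 8 have their prerequisites met. 2 has the earlier label, so 2 next.
That leaves 8 as the only ready step → 8.

10, 3, 9, 5, 6, 1, 4, 11, 7, 2, 8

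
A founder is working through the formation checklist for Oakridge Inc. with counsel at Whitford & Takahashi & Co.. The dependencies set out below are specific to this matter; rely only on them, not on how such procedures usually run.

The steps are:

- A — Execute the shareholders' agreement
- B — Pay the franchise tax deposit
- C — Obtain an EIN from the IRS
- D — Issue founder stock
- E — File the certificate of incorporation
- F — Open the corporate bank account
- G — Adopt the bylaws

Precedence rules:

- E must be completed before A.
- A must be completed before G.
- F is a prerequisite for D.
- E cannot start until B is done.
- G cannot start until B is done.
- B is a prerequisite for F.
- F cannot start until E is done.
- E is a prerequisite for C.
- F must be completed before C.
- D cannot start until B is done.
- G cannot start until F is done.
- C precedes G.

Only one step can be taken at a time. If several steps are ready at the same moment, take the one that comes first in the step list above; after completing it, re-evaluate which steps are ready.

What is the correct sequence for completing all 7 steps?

Only B has no prerequisites, so it is first.
Next only E has its prerequisites met → E.
Ready: A and F. A is listed earlier → A.
F is the only step now ready → F.
Now C and D have their prerequisites met. C is listed earlier, so C next.
Now D and G have their prerequisites met. D is listed earlier, so D next.
G needed A, B, C and F, now all done → G.

B, E, A, F, C, D, G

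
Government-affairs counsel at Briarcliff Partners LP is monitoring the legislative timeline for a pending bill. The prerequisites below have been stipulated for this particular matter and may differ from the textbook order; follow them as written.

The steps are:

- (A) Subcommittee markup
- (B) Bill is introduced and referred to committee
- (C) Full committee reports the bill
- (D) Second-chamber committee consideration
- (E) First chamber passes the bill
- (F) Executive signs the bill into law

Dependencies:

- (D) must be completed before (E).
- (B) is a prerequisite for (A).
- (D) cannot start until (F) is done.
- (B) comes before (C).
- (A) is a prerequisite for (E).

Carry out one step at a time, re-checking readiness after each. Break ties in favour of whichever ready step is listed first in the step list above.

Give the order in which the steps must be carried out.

(B) → (A) → (C) → (F) → (D) → (E)

Nothing is required for (B) and (F). (B) is listed earlier → (B) first.
(A) and (C) now also ready, so the ready set is {(A), (C), (F)}; (A) is listed earlier → (A).
Now (C) and (F) have their prerequisites met. (C) is listed earlier, so (C) next.
That leaves (F) as the only ready step → (F).
Next only (D) has its prerequisites met → (D).
(E) is the only step now ready → (E).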